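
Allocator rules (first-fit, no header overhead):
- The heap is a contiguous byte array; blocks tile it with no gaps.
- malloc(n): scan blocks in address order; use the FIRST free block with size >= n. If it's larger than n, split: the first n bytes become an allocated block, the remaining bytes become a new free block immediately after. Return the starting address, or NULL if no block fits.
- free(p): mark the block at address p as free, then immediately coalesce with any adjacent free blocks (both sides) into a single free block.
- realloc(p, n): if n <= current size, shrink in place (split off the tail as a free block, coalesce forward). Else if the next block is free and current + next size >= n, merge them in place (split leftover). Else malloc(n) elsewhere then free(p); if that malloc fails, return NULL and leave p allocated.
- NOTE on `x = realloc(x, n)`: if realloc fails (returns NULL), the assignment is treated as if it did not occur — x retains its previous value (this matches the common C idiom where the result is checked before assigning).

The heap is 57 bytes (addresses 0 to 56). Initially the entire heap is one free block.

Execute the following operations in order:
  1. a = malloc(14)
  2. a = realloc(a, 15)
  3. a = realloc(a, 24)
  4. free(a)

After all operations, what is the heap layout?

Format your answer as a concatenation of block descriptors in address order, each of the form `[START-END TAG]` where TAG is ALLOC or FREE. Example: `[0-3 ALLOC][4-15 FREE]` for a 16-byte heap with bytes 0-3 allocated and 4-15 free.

Op 1: a = malloc(14) -> a = 0; heap: [0-13 ALLOC][14-56 FREE]
Op 2: a = realloc(a, 15) -> a = 0; heap: [0-14 ALLOC][15-56 FREE]
Op 3: a = realloc(a, 24) -> a = 0; heap: [0-23 ALLOC][24-56 FREE]
Op 4: free(a) -> (freed a); heap: [0-56 FREE]

Answer: [0-56 FREE]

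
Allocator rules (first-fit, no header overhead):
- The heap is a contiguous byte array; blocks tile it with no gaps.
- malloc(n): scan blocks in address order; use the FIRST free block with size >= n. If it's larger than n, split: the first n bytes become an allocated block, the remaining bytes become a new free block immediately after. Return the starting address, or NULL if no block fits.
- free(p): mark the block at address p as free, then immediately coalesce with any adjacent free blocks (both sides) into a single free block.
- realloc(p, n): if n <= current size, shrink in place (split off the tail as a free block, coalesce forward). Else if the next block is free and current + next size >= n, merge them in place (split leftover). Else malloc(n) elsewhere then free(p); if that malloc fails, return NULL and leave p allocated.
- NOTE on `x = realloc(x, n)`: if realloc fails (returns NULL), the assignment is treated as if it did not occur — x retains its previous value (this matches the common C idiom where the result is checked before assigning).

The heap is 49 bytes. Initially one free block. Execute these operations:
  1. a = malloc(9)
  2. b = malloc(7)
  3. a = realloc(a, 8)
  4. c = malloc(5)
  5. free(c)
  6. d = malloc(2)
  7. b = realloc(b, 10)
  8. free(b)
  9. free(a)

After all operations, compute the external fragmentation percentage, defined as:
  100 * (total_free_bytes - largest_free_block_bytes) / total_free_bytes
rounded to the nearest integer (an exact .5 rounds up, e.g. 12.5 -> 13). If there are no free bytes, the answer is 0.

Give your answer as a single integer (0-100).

Answer: 34

Derivation:
Op 1: a = malloc(9) -> a = 0; heap: [0-8 ALLOC][9-48 FREE]
Op 2: b = malloc(7) -> b = 9; heap: [0-8 ALLOC][9-15 ALLOC][16-48 FREE]
Op 3: a = realloc(a, 8) -> a = 0; heap: [0-7 ALLOC][8-8 FREE][9-15 ALLOC][16-48 FREE]
Op 4: c = malloc(5) -> c = 16; heap: [0-7 ALLOC][8-8 FREE][9-15 ALLOC][16-20 ALLOC][21-48 FREE]
Op 5: free(c) -> (freed c); heap: [0-7 ALLOC][8-8 FREE][9-15 ALLOC][16-48 FREE]
Op 6: d = malloc(2) -> d = 16; heap: [0-7 ALLOC][8-8 FREE][9-15 ALLOC][16-17 ALLOC][18-48 FREE]
Op 7: b = realloc(b, 10) -> b = 18; heap: [0-7 ALLOC][8-15 FREE][16-17 ALLOC][18-27 ALLOC][28-48 FREE]
Op 8: free(b) -> (freed b); heap: [0-7 ALLOC][8-15 FREE][16-17 ALLOC][18-48 FREE]
Op 9: free(a) -> (freed a); heap: [0-15 FREE][16-17 ALLOC][18-48 FREE]
Free blocks: [16 31] total_free=47 largest=31 -> 100*(47-31)/47 = 1600/47 ≈ 34.043 -> rounds to 34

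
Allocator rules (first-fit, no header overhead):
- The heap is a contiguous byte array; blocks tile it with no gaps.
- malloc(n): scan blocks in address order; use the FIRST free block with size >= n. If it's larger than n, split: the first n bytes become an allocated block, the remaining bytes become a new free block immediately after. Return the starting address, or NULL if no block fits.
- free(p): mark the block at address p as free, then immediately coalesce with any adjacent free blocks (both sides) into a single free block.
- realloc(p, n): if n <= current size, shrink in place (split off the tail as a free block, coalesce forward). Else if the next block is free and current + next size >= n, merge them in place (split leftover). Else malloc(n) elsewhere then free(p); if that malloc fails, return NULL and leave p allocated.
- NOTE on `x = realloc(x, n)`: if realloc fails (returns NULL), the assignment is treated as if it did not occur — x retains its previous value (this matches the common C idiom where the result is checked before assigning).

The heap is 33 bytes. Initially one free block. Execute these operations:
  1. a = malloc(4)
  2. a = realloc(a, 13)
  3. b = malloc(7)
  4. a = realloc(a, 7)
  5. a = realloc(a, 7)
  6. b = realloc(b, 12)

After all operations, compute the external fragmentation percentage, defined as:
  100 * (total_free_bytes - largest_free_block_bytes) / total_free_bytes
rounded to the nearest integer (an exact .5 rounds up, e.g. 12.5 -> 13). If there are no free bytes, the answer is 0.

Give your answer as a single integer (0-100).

Op 1: a = malloc(4) -> a = 0; heap: [0-3 ALLOC][4-32 FREE]
Op 2: a = realloc(a, 13) -> a = 0; heap: [0-12 ALLOC][13-32 FREE]
Op 3: b = malloc(7) -> b = 13; heap: [0-12 ALLOC][13-19 ALLOC][20-32 FREE]
Op 4: a = realloc(a, 7) -> a = 0; heap: [0-6 ALLOC][7-12 FREE][13-19 ALLOC][20-32 FREE]
Op 5: a = realloc(a, 7) -> a = 0; heap: [0-6 ALLOC][7-12 FREE][13-19 ALLOC][20-32 FREE]
Op 6: b = realloc(b, 12) -> b = 13; heap: [0-6 ALLOC][7-12 FREE][13-24 ALLOC][25-32 FREE]
Free blocks: [6 8] total_free=14 largest=8 -> 100*(14-8)/14 = 600/14 ≈ 42.857 -> rounds to 43

Answer: 43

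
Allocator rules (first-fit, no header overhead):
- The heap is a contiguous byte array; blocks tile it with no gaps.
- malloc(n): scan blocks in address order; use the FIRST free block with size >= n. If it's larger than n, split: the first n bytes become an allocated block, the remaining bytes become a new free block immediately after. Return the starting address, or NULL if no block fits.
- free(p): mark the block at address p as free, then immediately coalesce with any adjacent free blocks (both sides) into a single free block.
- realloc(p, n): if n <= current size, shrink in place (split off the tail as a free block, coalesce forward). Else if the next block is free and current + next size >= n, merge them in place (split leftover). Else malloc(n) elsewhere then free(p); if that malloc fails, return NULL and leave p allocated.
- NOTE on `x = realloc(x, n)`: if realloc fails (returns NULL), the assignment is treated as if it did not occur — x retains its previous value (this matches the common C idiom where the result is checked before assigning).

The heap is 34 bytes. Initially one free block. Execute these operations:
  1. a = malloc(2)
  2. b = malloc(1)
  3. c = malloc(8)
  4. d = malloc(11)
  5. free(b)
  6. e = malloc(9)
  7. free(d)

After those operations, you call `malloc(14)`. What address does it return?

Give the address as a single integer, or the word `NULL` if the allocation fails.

Op 1: a = malloc(2) -> a = 0; heap: [0-1 ALLOC][2-33 FREE]
Op 2: b = malloc(1) -> b = 2; heap: [0-1 ALLOC][2-2 ALLOC][3-33 FREE]
Op 3: c = malloc(8) -> c = 3; heap: [0-1 ALLOC][2-2 ALLOC][3-10 ALLOC][11-33 FREE]
Op 4: d = malloc(11) -> d = 11; heap: [0-1 ALLOC][2-2 ALLOC][3-10 ALLOC][11-21 ALLOC][22-33 FREE]
Op 5: free(b) -> (freed b); heap: [0-1 ALLOC][2-2 FREE][3-10 ALLOC][11-21 ALLOC][22-33 FREE]
Op 6: e = malloc(9) -> e = 22; heap: [0-1 ALLOC][2-2 FREE][3-10 ALLOC][11-21 ALLOC][22-30 ALLOC][31-33 FREE]
Op 7: free(d) -> (freed d); heap: [0-1 ALLOC][2-2 FREE][3-10 ALLOC][11-21 FREE][22-30 ALLOC][31-33 FREE]
malloc(14): first-fit scan over [0-1 ALLOC][2-2 FREE][3-10 ALLOC][11-21 FREE][22-30 ALLOC][31-33 FREE] -> NULL

Answer: NULL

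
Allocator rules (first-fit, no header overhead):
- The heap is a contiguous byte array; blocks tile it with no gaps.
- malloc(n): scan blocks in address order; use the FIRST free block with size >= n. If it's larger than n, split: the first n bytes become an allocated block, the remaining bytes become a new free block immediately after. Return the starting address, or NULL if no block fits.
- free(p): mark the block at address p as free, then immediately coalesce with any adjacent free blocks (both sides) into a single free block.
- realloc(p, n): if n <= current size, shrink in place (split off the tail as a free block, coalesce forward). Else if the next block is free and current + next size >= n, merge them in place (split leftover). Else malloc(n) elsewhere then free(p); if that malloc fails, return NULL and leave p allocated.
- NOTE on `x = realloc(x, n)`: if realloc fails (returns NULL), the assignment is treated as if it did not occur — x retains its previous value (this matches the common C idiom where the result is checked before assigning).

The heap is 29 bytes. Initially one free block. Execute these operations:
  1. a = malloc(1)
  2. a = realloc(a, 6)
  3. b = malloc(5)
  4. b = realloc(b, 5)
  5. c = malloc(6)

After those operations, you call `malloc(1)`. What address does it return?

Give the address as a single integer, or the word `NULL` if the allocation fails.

Op 1: a = malloc(1) -> a = 0; heap: [0-0 ALLOC][1-28 FREE]
Op 2: a = realloc(a, 6) -> a = 0; heap: [0-5 ALLOC][6-28 FREE]
Op 3: b = malloc(5) -> b = 6; heap: [0-5 ALLOC][6-10 ALLOC][11-28 FREE]
Op 4: b = realloc(b, 5) -> b = 6; heap: [0-5 ALLOC][6-10 ALLOC][11-28 FREE]
Op 5: c = malloc(6) -> c = 11; heap: [0-5 ALLOC][6-10 ALLOC][11-16 ALLOC][17-28 FREE]
malloc(1): first-fit scan over [0-5 ALLOC][6-10 ALLOC][11-16 ALLOC][17-28 FREE] -> 17

Answer: 17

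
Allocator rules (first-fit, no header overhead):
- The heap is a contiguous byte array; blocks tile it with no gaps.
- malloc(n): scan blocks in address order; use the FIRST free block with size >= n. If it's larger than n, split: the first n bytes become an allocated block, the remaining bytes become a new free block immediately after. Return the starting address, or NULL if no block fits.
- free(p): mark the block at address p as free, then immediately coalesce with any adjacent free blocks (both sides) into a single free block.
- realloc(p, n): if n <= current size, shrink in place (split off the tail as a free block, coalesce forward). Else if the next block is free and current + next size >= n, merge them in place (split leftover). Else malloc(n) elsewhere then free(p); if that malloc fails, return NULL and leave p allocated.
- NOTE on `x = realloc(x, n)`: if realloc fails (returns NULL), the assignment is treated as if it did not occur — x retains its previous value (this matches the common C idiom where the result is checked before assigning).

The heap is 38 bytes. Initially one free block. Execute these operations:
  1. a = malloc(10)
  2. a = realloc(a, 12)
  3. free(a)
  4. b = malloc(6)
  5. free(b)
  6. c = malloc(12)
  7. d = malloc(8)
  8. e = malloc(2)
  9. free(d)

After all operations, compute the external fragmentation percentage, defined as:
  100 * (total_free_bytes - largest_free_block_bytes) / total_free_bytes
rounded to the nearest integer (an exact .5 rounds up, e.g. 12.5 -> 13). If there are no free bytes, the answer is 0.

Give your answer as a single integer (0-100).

Op 1: a = malloc(10) -> a = 0; heap: [0-9 ALLOC][10-37 FREE]
Op 2: a = realloc(a, 12) -> a = 0; heap: [0-11 ALLOC][12-37 FREE]
Op 3: free(a) -> (freed a); heap: [0-37 FREE]
Op 4: b = malloc(6) -> b = 0; heap: [0-5 ALLOC][6-37 FREE]
Op 5: free(b) -> (freed b); heap: [0-37 FREE]
Op 6: c = malloc(12) -> c = 0; heap: [0-11 ALLOC][12-37 FREE]
Op 7: d = malloc(8) -> d = 12; heap: [0-11 ALLOC][12-19 ALLOC][20-37 FREE]
Op 8: e = malloc(2) -> e = 20; heap: [0-11 ALLOC][12-19 ALLOC][20-21 ALLOC][22-37 FREE]
Op 9: free(d) -> (freed d); heap: [0-11 ALLOC][12-19 FREE][20-21 ALLOC][22-37 FREE]
Free blocks: [8 16] total_free=24 largest=16 -> 100*(24-16)/24 = 800/24 ≈ 33.333 -> rounds to 33

Answer: 33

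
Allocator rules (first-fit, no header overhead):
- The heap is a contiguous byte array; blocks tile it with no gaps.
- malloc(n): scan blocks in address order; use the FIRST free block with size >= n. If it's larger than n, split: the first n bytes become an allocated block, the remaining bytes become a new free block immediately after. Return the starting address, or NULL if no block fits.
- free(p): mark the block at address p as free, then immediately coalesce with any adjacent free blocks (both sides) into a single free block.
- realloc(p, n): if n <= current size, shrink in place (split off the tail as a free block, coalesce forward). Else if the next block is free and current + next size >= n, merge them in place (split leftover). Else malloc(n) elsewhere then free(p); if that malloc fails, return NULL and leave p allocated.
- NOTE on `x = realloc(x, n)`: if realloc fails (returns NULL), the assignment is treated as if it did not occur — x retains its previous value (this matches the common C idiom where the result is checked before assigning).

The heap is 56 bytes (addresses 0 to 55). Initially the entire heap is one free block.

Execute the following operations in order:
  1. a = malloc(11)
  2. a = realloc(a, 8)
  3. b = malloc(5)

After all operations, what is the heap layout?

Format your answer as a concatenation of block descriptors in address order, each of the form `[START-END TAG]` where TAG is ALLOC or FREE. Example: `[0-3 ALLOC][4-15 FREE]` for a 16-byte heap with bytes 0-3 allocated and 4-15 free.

Answer: [0-7 ALLOC][8-12 ALLOC][13-55 FREE]

Derivation:
Op 1: a = malloc(11) -> a = 0; heap: [0-10 ALLOC][11-55 FREE]
Op 2: a = realloc(a, 8) -> a = 0; heap: [0-7 ALLOC][8-55 FREE]
Op 3: b = malloc(5) -> b = 8; heap: [0-7 ALLOC][8-12 ALLOC][13-55 FREE]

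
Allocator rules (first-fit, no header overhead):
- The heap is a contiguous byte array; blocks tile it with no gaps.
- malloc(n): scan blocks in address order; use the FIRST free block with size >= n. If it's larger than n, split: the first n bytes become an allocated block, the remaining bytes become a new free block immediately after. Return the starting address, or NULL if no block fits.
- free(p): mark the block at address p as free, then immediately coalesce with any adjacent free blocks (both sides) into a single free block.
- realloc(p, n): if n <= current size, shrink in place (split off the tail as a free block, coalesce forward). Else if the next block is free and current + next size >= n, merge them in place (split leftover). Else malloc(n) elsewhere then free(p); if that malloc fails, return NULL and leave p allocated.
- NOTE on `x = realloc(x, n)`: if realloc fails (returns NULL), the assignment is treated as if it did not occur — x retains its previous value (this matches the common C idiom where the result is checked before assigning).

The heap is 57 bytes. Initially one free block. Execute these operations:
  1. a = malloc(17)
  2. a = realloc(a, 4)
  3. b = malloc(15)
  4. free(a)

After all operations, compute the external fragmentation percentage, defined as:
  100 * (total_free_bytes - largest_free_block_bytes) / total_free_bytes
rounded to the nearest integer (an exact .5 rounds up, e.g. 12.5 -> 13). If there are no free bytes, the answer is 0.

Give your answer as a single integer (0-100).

Op 1: a = malloc(17) -> a = 0; heap: [0-16 ALLOC][17-56 FREE]
Op 2: a = realloc(a, 4) -> a = 0; heap: [0-3 ALLOC][4-56 FREE]
Op 3: b = malloc(15) -> b = 4; heap: [0-3 ALLOC][4-18 ALLOC][19-56 FREE]
Op 4: free(a) -> (freed a); heap: [0-3 FREE][4-18 ALLOC][19-56 FREE]
Free blocks: [4 38] total_free=42 largest=38 -> 100*(42-38)/42 = 400/42 ≈ 9.524 -> rounds to 10

Answer: 10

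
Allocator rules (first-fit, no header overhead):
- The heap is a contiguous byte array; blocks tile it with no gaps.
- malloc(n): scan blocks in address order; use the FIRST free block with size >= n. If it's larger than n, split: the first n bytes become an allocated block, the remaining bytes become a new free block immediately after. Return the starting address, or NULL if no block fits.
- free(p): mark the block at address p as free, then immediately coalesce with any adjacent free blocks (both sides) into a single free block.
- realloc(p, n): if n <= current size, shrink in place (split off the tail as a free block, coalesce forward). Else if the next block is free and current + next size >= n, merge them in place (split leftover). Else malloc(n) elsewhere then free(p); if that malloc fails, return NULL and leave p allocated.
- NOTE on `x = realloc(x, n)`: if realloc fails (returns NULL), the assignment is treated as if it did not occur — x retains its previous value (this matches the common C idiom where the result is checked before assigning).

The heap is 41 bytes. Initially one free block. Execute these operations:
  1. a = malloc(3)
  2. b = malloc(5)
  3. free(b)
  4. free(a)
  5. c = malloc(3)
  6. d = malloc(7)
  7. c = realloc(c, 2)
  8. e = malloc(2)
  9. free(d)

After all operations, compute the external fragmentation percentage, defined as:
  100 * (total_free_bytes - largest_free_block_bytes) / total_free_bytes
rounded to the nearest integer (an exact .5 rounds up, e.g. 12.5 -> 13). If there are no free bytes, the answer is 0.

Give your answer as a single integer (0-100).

Answer: 22

Derivation:
Op 1: a = malloc(3) -> a = 0; heap: [0-2 ALLOC][3-40 FREE]
Op 2: b = malloc(5) -> b = 3; heap: [0-2 ALLOC][3-7 ALLOC][8-40 FREE]
Op 3: free(b) -> (freed b); heap: [0-2 ALLOC][3-40 FREE]
Op 4: free(a) -> (freed a); heap: [0-40 FREE]
Op 5: c = malloc(3) -> c = 0; heap: [0-2 ALLOC][3-40 FREE]
Op 6: d = malloc(7) -> d = 3; heap: [0-2 ALLOC][3-9 ALLOC][10-40 FREE]
Op 7: c = realloc(c, 2) -> c = 0; heap: [0-1 ALLOC][2-2 FREE][3-9 ALLOC][10-40 FREE]
Op 8: e = malloc(2) -> e = 10; heap: [0-1 ALLOC][2-2 FREE][3-9 ALLOC][10-11 ALLOC][12-40 FREE]
Op 9: free(d) -> (freed d); heap: [0-1 ALLOC][2-9 FREE][10-11 ALLOC][12-40 FREE]
Free blocks: [8 29] total_free=37 largest=29 -> 100*(37-29)/37 = 800/37 ≈ 21.622 -> rounds to 22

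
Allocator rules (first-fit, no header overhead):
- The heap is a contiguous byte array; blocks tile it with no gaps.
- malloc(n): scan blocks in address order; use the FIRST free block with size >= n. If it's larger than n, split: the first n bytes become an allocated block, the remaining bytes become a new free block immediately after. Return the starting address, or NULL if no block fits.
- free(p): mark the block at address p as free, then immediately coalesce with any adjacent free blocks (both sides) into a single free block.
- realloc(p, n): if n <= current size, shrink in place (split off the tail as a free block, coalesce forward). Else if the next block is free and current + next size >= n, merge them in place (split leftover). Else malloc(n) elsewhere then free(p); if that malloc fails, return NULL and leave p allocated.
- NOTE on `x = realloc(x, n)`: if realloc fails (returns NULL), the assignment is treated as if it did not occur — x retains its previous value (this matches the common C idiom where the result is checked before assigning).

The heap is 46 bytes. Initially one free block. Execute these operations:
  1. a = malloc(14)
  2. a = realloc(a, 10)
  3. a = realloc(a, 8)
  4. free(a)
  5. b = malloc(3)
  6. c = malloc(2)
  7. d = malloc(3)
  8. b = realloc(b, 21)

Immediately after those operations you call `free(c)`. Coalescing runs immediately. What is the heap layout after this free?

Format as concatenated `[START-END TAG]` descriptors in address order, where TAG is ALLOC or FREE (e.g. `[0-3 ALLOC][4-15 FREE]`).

Answer: [0-4 FREE][5-7 ALLOC][8-28 ALLOC][29-45 FREE]

Derivation:
Op 1: a = malloc(14) -> a = 0; heap: [0-13 ALLOC][14-45 FREE]
Op 2: a = realloc(a, 10) -> a = 0; heap: [0-9 ALLOC][10-45 FREE]
Op 3: a = realloc(a, 8) -> a = 0; heap: [0-7 ALLOC][8-45 FREE]
Op 4: free(a) -> (freed a); heap: [0-45 FREE]
Op 5: b = malloc(3) -> b = 0; heap: [0-2 ALLOC][3-45 FREE]
Op 6: c = malloc(2) -> c = 3; heap: [0-2 ALLOC][3-4 ALLOC][5-45 FREE]
Op 7: d = malloc(3) -> d = 5; heap: [0-2 ALLOC][3-4 ALLOC][5-7 ALLOC][8-45 FREE]
Op 8: b = realloc(b, 21) -> b = 8; heap: [0-2 FREE][3-4 ALLOC][5-7 ALLOC][8-28 ALLOC][29-45 FREE]
free(c): c = 3 -> block [3-4 ALLOC]; mark free, coalesce with adjacent free neighbors -> [0-4 FREE][5-7 ALLOC][8-28 ALLOC][29-45 FREE]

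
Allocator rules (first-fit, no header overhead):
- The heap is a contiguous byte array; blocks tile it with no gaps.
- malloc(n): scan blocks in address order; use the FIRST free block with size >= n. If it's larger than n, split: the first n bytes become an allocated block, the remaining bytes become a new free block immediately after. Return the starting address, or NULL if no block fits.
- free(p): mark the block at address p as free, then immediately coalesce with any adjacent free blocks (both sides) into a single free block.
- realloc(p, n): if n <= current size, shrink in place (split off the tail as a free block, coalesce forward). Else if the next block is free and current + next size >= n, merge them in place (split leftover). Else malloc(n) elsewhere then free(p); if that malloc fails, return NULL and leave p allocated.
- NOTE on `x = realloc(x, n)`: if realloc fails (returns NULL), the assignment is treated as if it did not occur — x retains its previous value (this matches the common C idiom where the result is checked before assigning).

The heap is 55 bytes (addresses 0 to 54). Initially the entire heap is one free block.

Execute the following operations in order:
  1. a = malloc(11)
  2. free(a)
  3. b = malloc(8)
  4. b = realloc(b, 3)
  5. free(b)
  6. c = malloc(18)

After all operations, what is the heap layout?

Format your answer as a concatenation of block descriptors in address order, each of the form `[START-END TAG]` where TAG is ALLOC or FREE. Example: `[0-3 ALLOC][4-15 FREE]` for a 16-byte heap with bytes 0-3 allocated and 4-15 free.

Op 1: a = malloc(11) -> a = 0; heap: [0-10 ALLOC][11-54 FREE]
Op 2: free(a) -> (freed a); heap: [0-54 FREE]
Op 3: b = malloc(8) -> b = 0; heap: [0-7 ALLOC][8-54 FREE]
Op 4: b = realloc(b, 3) -> b = 0; heap: [0-2 ALLOC][3-54 FREE]
Op 5: free(b) -> (freed b); heap: [0-54 FREE]
Op 6: c = malloc(18) -> c = 0; heap: [0-17 ALLOC][18-54 FREE]

Answer: [0-17 ALLOC][18-54 FREE]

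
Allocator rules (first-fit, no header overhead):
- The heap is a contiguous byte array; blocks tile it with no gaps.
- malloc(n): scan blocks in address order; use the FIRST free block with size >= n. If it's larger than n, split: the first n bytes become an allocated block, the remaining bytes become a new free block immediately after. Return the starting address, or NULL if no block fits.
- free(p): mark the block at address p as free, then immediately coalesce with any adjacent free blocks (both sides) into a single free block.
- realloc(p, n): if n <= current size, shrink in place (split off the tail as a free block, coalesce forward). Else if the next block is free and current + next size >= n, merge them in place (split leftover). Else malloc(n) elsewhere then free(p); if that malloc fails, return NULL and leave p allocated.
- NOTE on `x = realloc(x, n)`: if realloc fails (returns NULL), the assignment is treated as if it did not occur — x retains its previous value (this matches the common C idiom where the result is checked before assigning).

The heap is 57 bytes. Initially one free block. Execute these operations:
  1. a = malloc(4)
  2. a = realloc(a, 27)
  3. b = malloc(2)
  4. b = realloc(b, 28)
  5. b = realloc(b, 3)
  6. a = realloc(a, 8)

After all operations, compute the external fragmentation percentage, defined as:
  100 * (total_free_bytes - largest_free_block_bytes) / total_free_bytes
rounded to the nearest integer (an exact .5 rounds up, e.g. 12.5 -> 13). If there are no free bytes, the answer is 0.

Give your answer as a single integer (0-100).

Answer: 41

Derivation:
Op 1: a = malloc(4) -> a = 0; heap: [0-3 ALLOC][4-56 FREE]
Op 2: a = realloc(a, 27) -> a = 0; heap: [0-26 ALLOC][27-56 FREE]
Op 3: b = malloc(2) -> b = 27; heap: [0-26 ALLOC][27-28 ALLOC][29-56 FREE]
Op 4: b = realloc(b, 28) -> b = 27; heap: [0-26 ALLOC][27-54 ALLOC][55-56 FREE]
Op 5: b = realloc(b, 3) -> b = 27; heap: [0-26 ALLOC][27-29 ALLOC][30-56 FREE]
Op 6: a = realloc(a, 8) -> a = 0; heap: [0-7 ALLOC][8-26 FREE][27-29 ALLOC][30-56 FREE]
Free blocks: [19 27] total_free=46 largest=27 -> 100*(46-27)/46 = 1900/46 ≈ 41.304 -> rounds to 41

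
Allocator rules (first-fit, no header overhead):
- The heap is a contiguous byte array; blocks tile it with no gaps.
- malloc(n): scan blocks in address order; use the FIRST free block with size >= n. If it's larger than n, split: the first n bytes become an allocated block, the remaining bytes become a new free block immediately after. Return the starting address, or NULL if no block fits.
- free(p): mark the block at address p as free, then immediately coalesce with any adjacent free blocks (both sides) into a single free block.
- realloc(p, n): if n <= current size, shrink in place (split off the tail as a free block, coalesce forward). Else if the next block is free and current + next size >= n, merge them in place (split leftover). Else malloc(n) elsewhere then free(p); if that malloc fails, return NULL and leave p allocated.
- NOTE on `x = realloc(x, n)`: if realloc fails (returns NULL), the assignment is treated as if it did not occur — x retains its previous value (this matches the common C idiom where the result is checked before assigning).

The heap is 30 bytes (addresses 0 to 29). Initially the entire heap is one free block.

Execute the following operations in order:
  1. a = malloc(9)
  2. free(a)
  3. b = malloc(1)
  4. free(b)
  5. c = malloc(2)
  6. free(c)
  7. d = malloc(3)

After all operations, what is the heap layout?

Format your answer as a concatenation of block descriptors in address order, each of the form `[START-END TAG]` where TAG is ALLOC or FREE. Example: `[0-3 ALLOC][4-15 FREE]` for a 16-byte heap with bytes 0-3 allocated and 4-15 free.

Answer: [0-2 ALLOC][3-29 FREE]

Derivation:
Op 1: a = malloc(9) -> a = 0; heap: [0-8 ALLOC][9-29 FREE]
Op 2: free(a) -> (freed a); heap: [0-29 FREE]
Op 3: b = malloc(1) -> b = 0; heap: [0-0 ALLOC][1-29 FREE]
Op 4: free(b) -> (freed b); heap: [0-29 FREE]
Op 5: c = malloc(2) -> c = 0; heap: [0-1 ALLOC][2-29 FREE]
Op 6: free(c) -> (freed c); heap: [0-29 FREE]
Op 7: d = malloc(3) -> d = 0; heap: [0-2 ALLOC][3-29 FREE]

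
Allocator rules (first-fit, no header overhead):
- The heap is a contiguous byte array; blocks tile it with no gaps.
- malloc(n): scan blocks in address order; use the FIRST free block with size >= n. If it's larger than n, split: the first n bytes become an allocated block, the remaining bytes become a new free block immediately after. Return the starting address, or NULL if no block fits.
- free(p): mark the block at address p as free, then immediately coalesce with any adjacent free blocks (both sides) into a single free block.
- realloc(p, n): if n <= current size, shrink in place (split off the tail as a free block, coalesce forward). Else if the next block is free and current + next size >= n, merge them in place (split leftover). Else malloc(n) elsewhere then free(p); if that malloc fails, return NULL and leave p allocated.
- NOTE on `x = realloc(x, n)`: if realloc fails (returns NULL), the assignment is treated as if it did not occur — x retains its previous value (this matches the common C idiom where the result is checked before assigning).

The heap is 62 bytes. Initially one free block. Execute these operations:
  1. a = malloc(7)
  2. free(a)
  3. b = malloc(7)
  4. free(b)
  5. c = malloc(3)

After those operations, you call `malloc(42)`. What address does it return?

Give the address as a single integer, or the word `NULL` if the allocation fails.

Answer: 3

Derivation:
Op 1: a = malloc(7) -> a = 0; heap: [0-6 ALLOC][7-61 FREE]
Op 2: free(a) -> (freed a); heap: [0-61 FREE]
Op 3: b = malloc(7) -> b = 0; heap: [0-6 ALLOC][7-61 FREE]
Op 4: free(b) -> (freed b); heap: [0-61 FREE]
Op 5: c = malloc(3) -> c = 0; heap: [0-2 ALLOC][3-61 FREE]
malloc(42): first-fit scan over [0-2 ALLOC][3-61 FREE] -> 3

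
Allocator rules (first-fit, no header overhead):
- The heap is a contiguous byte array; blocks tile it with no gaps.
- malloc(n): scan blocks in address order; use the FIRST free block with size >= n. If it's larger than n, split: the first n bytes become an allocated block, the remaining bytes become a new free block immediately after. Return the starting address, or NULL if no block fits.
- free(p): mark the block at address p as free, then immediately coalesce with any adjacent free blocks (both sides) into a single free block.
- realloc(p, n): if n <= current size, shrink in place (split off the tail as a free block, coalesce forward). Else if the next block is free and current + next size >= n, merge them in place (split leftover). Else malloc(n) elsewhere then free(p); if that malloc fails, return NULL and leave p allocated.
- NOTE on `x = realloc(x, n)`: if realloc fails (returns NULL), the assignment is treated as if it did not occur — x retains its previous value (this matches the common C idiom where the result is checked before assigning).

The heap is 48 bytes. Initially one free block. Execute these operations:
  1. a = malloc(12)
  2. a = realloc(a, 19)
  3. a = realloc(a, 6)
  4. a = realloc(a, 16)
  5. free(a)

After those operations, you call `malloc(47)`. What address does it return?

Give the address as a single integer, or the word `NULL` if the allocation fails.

Answer: 0

Derivation:
Op 1: a = malloc(12) -> a = 0; heap: [0-11 ALLOC][12-47 FREE]
Op 2: a = realloc(a, 19) -> a = 0; heap: [0-18 ALLOC][19-47 FREE]
Op 3: a = realloc(a, 6) -> a = 0; heap: [0-5 ALLOC][6-47 FREE]
Op 4: a = realloc(a, 16) -> a = 0; heap: [0-15 ALLOC][16-47 FREE]
Op 5: free(a) -> (freed a); heap: [0-47 FREE]
malloc(47): first-fit scan over [0-47 FREE] -> 0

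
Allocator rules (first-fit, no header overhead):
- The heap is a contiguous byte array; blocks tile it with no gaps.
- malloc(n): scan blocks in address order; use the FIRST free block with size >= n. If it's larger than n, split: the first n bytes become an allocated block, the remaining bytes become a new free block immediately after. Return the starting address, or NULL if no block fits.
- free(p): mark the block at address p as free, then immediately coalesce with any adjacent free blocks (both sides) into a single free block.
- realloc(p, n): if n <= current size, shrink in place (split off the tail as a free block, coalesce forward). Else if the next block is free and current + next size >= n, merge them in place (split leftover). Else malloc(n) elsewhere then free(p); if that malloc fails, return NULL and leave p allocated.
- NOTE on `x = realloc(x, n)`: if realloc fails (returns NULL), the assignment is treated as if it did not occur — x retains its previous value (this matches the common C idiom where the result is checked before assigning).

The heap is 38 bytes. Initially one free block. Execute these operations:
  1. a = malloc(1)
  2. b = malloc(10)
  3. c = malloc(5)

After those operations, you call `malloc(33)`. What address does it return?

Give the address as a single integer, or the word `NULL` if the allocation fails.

Answer: NULL

Derivation:
Op 1: a = malloc(1) -> a = 0; heap: [0-0 ALLOC][1-37 FREE]
Op 2: b = malloc(10) -> b = 1; heap: [0-0 ALLOC][1-10 ALLOC][11-37 FREE]
Op 3: c = malloc(5) -> c = 11; heap: [0-0 ALLOC][1-10 ALLOC][11-15 ALLOC][16-37 FREE]
malloc(33): first-fit scan over [0-0 ALLOC][1-10 ALLOC][11-15 ALLOC][16-37 FREE] -> NULL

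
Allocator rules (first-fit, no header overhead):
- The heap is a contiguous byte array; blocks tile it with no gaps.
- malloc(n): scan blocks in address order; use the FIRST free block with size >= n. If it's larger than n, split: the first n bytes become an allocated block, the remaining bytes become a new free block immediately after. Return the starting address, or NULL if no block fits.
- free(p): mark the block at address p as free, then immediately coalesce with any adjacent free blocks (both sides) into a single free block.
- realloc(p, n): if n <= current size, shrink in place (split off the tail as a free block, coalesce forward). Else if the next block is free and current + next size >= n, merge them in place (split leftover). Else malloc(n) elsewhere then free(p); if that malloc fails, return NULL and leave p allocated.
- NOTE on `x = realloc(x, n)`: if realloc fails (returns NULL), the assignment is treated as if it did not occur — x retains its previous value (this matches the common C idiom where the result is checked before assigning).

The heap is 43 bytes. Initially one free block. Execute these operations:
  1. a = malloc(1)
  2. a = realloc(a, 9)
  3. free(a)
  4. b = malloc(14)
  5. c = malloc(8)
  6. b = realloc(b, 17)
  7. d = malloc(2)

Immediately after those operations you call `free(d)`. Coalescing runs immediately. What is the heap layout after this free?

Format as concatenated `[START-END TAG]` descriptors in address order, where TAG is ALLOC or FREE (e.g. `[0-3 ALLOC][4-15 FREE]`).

Answer: [0-13 FREE][14-21 ALLOC][22-38 ALLOC][39-42 FREE]

Derivation:
Op 1: a = malloc(1) -> a = 0; heap: [0-0 ALLOC][1-42 FREE]
Op 2: a = realloc(a, 9) -> a = 0; heap: [0-8 ALLOC][9-42 FREE]
Op 3: free(a) -> (freed a); heap: [0-42 FREE]
Op 4: b = malloc(14) -> b = 0; heap: [0-13 ALLOC][14-42 FREE]
Op 5: c = malloc(8) -> c = 14; heap: [0-13 ALLOC][14-21 ALLOC][22-42 FREE]
Op 6: b = realloc(b, 17) -> b = 22; heap: [0-13 FREE][14-21 ALLOC][22-38 ALLOC][39-42 FREE]
Op 7: d = malloc(2) -> d = 0; heap: [0-1 ALLOC][2-13 FREE][14-21 ALLOC][22-38 ALLOC][39-42 FREE]
free(d): d = 0 -> block [0-1 ALLOC]; mark free, coalesce with adjacent free neighbors -> [0-13 FREE][14-21 ALLOC][22-38 ALLOC][39-42 FREE]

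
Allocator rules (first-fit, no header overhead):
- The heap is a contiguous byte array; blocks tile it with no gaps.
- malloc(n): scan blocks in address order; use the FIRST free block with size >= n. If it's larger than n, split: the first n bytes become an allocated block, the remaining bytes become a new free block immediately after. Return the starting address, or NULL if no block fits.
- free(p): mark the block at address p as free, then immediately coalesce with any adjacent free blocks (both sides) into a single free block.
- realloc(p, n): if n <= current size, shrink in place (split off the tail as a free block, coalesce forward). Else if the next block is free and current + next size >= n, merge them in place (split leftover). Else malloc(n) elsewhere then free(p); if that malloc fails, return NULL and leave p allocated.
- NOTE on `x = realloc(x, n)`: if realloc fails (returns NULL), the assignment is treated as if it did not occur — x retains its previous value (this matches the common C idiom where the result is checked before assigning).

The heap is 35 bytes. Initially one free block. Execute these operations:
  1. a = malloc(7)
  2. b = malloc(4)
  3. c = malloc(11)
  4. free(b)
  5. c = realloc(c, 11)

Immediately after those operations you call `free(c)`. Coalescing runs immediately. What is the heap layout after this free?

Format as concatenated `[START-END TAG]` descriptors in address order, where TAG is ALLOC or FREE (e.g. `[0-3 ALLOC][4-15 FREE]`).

Op 1: a = malloc(7) -> a = 0; heap: [0-6 ALLOC][7-34 FREE]
Op 2: b = malloc(4) -> b = 7; heap: [0-6 ALLOC][7-10 ALLOC][11-34 FREE]
Op 3: c = malloc(11) -> c = 11; heap: [0-6 ALLOC][7-10 ALLOC][11-21 ALLOC][22-34 FREE]
Op 4: free(b) -> (freed b); heap: [0-6 ALLOC][7-10 FREE][11-21 ALLOC][22-34 FREE]
Op 5: c = realloc(c, 11) -> c = 11; heap: [0-6 ALLOC][7-10 FREE][11-21 ALLOC][22-34 FREE]
free(c): c = 11 -> block [11-21 ALLOC]; mark free, coalesce with adjacent free neighbors -> [0-6 ALLOC][7-34 FREE]

Answer: [0-6 ALLOC][7-34 FREE]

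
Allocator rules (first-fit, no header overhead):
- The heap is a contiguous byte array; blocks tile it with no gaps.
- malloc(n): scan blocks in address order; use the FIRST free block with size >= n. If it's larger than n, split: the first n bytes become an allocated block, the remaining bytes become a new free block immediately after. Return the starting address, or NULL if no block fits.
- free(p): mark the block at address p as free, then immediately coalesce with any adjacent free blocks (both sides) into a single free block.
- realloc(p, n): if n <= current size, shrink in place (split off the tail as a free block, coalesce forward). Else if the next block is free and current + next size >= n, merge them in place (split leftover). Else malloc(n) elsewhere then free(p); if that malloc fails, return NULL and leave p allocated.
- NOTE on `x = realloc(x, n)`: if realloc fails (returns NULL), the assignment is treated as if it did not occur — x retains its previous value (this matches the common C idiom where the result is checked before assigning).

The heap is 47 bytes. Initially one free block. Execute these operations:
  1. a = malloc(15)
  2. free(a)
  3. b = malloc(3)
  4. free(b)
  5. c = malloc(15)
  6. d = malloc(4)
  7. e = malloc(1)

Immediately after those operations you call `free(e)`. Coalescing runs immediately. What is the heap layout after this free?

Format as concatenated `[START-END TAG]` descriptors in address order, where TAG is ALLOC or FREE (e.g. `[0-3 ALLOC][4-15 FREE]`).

Op 1: a = malloc(15) -> a = 0; heap: [0-14 ALLOC][15-46 FREE]
Op 2: free(a) -> (freed a); heap: [0-46 FREE]
Op 3: b = malloc(3) -> b = 0; heap: [0-2 ALLOC][3-46 FREE]
Op 4: free(b) -> (freed b); heap: [0-46 FREE]
Op 5: c = malloc(15) -> c = 0; heap: [0-14 ALLOC][15-46 FREE]
Op 6: d = malloc(4) -> d = 15; heap: [0-14 ALLOC][15-18 ALLOC][19-46 FREE]
Op 7: e = malloc(1) -> e = 19; heap: [0-14 ALLOC][15-18 ALLOC][19-19 ALLOC][20-46 FREE]
free(e): e = 19 -> block [19-19 ALLOC]; mark free, coalesce with adjacent free neighbors -> [0-14 ALLOC][15-18 ALLOC][19-46 FREE]

Answer: [0-14 ALLOC][15-18 ALLOC][19-46 FREE]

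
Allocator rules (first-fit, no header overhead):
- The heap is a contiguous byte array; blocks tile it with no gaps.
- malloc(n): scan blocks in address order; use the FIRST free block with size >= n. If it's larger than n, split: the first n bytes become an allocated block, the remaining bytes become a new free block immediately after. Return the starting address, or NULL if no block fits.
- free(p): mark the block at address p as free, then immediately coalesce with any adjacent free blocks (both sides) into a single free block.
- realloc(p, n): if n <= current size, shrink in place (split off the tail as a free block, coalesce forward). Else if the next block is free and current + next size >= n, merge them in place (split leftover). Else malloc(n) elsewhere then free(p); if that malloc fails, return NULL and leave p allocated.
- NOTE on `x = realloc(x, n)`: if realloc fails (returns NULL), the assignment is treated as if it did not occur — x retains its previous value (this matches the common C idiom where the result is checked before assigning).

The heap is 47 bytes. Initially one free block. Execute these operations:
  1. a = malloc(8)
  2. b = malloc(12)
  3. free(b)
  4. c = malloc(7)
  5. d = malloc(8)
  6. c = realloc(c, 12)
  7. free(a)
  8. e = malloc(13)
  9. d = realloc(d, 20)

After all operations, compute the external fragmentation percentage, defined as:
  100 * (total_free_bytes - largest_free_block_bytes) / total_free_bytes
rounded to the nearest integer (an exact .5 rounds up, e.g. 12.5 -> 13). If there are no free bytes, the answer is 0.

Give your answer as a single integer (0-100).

Op 1: a = malloc(8) -> a = 0; heap: [0-7 ALLOC][8-46 FREE]
Op 2: b = malloc(12) -> b = 8; heap: [0-7 ALLOC][8-19 ALLOC][20-46 FREE]
Op 3: free(b) -> (freed b); heap: [0-7 ALLOC][8-46 FREE]
Op 4: c = malloc(7) -> c = 8; heap: [0-7 ALLOC][8-14 ALLOC][15-46 FREE]
Op 5: d = malloc(8) -> d = 15; heap: [0-7 ALLOC][8-14 ALLOC][15-22 ALLOC][23-46 FREE]
Op 6: c = realloc(c, 12) -> c = 23; heap: [0-7 ALLOC][8-14 FREE][15-22 ALLOC][23-34 ALLOC][35-46 FREE]
Op 7: free(a) -> (freed a); heap: [0-14 FREE][15-22 ALLOC][23-34 ALLOC][35-46 FREE]
Op 8: e = malloc(13) -> e = 0; heap: [0-12 ALLOC][13-14 FREE][15-22 ALLOC][23-34 ALLOC][35-46 FREE]
Op 9: d = realloc(d, 20) -> NULL (d unchanged); heap: [0-12 ALLOC][13-14 FREE][15-22 ALLOC][23-34 ALLOC][35-46 FREE]
Free blocks: [2 12] total_free=14 largest=12 -> 100*(14-12)/14 = 200/14 ≈ 14.286 -> rounds to 14

Answer: 14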